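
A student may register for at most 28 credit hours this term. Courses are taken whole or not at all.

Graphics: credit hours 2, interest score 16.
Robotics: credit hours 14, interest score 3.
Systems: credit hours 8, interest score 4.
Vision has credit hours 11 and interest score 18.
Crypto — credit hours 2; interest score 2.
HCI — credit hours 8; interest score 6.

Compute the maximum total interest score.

Take Graphics, Vision, Crypto, and HCI: credit hours 2 + 11 + 2 + 8 = 23 ≤ 28, interest score 16 + 18 + 2 + 6 = 42.
No other feasible combination does better.

42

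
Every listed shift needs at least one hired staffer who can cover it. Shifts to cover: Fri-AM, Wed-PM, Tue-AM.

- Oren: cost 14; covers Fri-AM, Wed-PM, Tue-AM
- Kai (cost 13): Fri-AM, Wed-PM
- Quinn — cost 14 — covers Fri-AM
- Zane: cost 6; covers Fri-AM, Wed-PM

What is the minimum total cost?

The greedy cost-per-new-shift heuristic would pick Zane and Oren for 20, but a cheaper cover exists.
Oren alone covers Fri-AM, Wed-PM, Tue-AM — every shift.
Total cost: 14.
No cover costs less than 14.

14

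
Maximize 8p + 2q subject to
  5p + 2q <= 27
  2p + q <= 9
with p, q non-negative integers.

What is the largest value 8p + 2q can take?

34

(p,q)=(4,1) is feasible, giving 34.
(p,q)=(4,0) is feasible, giving 32.
Maximum is 34 at (p,q)=(4,1).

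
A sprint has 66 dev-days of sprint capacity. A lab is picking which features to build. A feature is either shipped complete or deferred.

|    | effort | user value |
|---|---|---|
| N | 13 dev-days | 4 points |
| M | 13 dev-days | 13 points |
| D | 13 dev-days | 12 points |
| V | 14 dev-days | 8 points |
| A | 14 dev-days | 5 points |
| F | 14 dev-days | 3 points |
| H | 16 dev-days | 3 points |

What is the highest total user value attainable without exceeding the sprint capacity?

N + M + D + V: effort 13 + 13 + 13 + 14 = 53 ≤ 66, user value 4 + 13 + 12 + 8 = 37.
M + D + V + A: effort 13 + 13 + 14 + 14 = 54 ≤ 66, user value 13 + 12 + 8 + 5 = 38.
M + D + V + F: effort 13 + 13 + 14 + 14 = 54 ≤ 66, user value 13 + 12 + 8 + 3 = 36.
Best is M, D, V, and A with total user value 38.

38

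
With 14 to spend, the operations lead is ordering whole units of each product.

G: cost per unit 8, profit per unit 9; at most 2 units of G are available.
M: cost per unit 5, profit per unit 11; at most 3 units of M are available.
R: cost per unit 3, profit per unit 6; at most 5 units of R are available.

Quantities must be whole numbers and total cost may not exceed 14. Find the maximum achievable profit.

29

This is a bounded integer knapsack.
M has the best ratio (11/5); taking only M gives at most 2×11 = 22 (stopped by the cost limit).
Mixing does better — 1×M and 3×R: cost 14 ≤ 14, profit 1·11 + 3·6 = 29.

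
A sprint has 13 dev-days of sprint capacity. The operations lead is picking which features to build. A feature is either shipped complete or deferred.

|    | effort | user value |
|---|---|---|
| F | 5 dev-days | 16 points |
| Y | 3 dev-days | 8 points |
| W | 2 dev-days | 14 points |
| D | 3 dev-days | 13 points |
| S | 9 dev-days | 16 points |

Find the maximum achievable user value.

Take F, Y, W, and D: effort 5 + 3 + 2 + 3 = 13 ≤ 13, user value 16 + 8 + 14 + 13 = 51.
No other feasible combination does better.

51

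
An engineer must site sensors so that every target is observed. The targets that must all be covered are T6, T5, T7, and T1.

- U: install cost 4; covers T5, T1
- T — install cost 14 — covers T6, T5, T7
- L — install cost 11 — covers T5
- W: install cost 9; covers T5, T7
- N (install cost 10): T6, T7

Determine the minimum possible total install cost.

Choose U and N: together they cover T6, T5, T7, T1 — every target.
Total install cost: 4 + 10 = 14.
No cover costs less than 14.

14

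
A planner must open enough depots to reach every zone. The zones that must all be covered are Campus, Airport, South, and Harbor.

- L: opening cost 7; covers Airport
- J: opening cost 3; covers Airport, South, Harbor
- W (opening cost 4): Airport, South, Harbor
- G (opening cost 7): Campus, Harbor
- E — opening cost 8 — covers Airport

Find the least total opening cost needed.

Choose J and G: together they cover Campus, Airport, South, Harbor — every zone.
Total opening cost: 3 + 7 = 10.

10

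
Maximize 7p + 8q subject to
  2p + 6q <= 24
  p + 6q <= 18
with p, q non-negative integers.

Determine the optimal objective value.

84

(p,q)=(12,0) is feasible, giving 84.
(p,q)=(11,0) is feasible, giving 77.
No feasible integer point exceeds 84.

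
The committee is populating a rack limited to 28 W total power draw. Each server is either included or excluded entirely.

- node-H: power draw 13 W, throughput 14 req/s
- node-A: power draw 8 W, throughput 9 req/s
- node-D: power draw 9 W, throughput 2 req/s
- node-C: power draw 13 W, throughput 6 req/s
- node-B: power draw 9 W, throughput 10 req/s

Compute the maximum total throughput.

This is an integer program with binary decision variables.
Take node-H and node-B: power draw 13 + 9 = 22 ≤ 28, throughput 14 + 10 = 24.
No other feasible combination does better.

24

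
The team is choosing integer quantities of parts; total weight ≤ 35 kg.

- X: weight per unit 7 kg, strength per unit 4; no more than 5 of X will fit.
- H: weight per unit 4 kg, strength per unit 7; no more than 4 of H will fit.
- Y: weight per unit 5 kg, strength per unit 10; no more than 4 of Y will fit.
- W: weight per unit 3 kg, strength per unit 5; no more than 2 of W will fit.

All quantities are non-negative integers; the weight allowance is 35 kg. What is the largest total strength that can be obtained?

66

2×H, 4×Y, and 2×W: weight 34 ≤ 35, strength 2·7 + 4·10 + 2·5 = 64.
3×H, 4×Y, and 1×W: weight 35 ≤ 35, strength 3·7 + 4·10 + 1·5 = 66.
Best is 66.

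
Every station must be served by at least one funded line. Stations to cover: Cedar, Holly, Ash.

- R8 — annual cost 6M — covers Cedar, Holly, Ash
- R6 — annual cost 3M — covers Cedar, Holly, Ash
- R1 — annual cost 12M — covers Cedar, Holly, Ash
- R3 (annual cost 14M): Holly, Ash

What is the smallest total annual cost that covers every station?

R6 alone covers Cedar, Holly, Ash — every station.
Total annual cost: 3.

3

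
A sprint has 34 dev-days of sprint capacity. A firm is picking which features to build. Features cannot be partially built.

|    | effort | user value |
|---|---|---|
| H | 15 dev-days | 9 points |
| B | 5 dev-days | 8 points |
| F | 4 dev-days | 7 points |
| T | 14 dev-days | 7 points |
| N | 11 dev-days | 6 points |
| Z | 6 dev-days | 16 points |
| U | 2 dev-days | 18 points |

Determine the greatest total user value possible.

58

This is a 0-1 knapsack instance.
Allowing fractional choices, the relaxed optimum would be about 59.1, but features are indivisible.
B + F + T + Z + U: effort 5 + 4 + 14 + 6 + 2 = 31 ≤ 34, user value 8 + 7 + 7 + 16 + 18 = 56.
B + F + N + Z + U: effort 5 + 4 + 11 + 6 + 2 = 28 ≤ 34, user value 8 + 7 + 6 + 16 + 18 = 55.
H + B + F + Z + U: effort 15 + 5 + 4 + 6 + 2 = 32 ≤ 34, user value 9 + 8 + 7 + 16 + 18 = 58.
Best is H, B, F, Z, and U with total user value 58.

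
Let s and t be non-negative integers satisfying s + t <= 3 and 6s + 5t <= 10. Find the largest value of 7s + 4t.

8

Relaxing integrality, the LP optimum is 11.67 at (s,t) = (1.67, 0), which is not an integer point.
(s,t)=(0,2): 1·0+1·2=2≤3, 6·0+5·2=10≤10, objective 8.
(s,t)=(1,0): 1·1+1·0=1≤3, 6·1+5·0=6≤10, objective 7.
(s,t)=(0,1): 1·0+1·1=1≤3, 6·0+5·1=5≤10, objective 4.
Maximum is 8 at (s,t)=(0,2).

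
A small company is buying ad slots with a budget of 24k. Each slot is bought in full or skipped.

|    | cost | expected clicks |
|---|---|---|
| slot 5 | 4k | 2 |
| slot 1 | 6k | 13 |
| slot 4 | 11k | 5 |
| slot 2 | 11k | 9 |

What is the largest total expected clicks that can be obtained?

24

This is an integer program with binary decision variables.
Allowing fractional choices, the relaxed optimum would be about 25.4, but ad slots are indivisible.
slot 1 + slot 2: cost 6 + 11 = 17 ≤ 24, expected clicks 13 + 9 = 22.
slot 5 + slot 1 + slot 2: cost 4 + 6 + 11 = 21 ≤ 24, expected clicks 2 + 13 + 9 = 24.
Best is slot 5, slot 1, and slot 2 with total expected clicks 24.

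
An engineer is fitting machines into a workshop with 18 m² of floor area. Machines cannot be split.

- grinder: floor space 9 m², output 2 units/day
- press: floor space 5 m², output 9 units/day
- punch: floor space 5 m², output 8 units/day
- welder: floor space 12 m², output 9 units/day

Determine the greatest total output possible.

18

Allowing fractional choices, the relaxed optimum would be about 23.0, but machines are indivisible.
press + punch: floor space 5 + 5 = 10 ≤ 18, output 9 + 8 = 17.
press + welder: floor space 5 + 12 = 17 ≤ 18, output 9 + 9 = 18.
Best is press and welder with total output 18.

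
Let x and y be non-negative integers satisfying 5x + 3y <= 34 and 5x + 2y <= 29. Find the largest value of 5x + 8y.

88

Relaxing integrality, the LP optimum is 90.67 at (x,y) = (0, 11.3), which is not an integer point.
(x,y)=(0,11): 5·0+3·11=33≤34, 5·0+2·11=22≤29, objective 88.
(x,y)=(0,10): 5·0+3·10=30≤34, 5·0+2·10=20≤29, objective 80.
No feasible integer point exceeds 88.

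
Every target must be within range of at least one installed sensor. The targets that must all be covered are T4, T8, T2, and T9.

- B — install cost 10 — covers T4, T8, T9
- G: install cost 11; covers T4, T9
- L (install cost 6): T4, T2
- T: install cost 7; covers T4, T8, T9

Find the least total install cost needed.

13

This is an integer covering problem.
Choose L and T: together they cover T4, T8, T2, T9 — every target.
Total install cost: 6 + 7 = 13.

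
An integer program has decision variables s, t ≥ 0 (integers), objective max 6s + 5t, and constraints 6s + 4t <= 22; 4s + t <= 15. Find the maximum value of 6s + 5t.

(s,t)=(1,4) is feasible, giving 26.
(s,t)=(0,5) is feasible, giving 25.
Maximum is 26 at (s,t)=(1,4).

26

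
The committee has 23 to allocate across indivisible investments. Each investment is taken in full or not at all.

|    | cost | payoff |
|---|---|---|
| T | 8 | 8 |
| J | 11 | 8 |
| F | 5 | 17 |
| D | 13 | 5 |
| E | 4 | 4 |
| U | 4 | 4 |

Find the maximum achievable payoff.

33

T + F + E + U: cost 8 + 5 + 4 + 4 = 21 ≤ 23, payoff 8 + 17 + 4 + 4 = 33.
T + F + E: cost 8 + 5 + 4 = 17 ≤ 23, payoff 8 + 17 + 4 = 29.
Best is T, F, E, and U with total payoff 33.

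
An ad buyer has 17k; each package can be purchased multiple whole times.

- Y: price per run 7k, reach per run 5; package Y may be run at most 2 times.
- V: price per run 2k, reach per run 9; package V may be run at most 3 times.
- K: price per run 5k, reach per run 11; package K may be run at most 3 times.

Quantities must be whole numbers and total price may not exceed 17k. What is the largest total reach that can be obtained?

Take 3×V and 2×K: price 16 ≤ 17, reach 3·9 + 2·11 = 49.
V has the best ratio (9/2) and is taken to its limit of 3; remaining capacity is filled optimally with the others.

49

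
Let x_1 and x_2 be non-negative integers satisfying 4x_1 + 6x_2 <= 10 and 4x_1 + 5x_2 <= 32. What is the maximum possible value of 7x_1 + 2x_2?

14

(x_1,x_2)=(2,0): 4·2+6·0=8≤10, 4·2+5·0=8≤32, objective 14.
(x_1,x_2)=(1,1): 4·1+6·1=10≤10, 4·1+5·1=9≤32, objective 9.
Maximum is 14 at (x_1,x_2)=(2,0).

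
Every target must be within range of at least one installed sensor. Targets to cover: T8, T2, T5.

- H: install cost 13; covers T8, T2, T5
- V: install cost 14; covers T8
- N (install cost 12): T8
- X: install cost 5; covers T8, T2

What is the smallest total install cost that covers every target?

13

The greedy cost-per-new-target heuristic would pick X and H for 18, but a cheaper cover exists.
H alone covers T8, T2, T5 — every target.
Total install cost: 13.
No cover costs less than 13.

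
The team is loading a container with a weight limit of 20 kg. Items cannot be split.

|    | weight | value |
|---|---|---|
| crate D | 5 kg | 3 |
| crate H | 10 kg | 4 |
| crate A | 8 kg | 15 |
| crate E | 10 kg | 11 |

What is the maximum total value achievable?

26

Take crate A and crate E: weight 8 + 10 = 18 ≤ 20, value 15 + 11 = 26.
No other feasible combination does better.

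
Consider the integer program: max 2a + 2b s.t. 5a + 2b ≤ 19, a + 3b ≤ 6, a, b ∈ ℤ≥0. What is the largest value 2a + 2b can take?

8

(a,b)=(3,1) is feasible, giving 8.
(a,b)=(2,1) is feasible, giving 6.
(a,b)=(3,0) is feasible, giving 6.
No feasible integer point exceeds 8.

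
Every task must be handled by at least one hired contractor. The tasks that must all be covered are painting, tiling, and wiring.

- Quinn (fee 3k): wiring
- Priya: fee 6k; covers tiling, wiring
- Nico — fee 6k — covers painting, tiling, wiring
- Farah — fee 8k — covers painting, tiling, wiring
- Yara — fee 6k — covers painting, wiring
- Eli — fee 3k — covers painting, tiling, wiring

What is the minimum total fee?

3

Eli alone covers painting, tiling, wiring — every task.
Total fee: 3.
No cover costs less than 3.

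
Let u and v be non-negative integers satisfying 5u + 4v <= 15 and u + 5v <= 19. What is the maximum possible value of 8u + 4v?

(u,v)=(3,0): 5·3+4·0=15≤15, 1·3+5·0=3≤19, objective 24.
(u,v)=(2,1): 5·2+4·1=14≤15, 1·2+5·1=7≤19, objective 20.
(u,v)=(2,0): 5·2+4·0=10≤15, 1·2+5·0=2≤19, objective 16.
The best lattice point is (3,0), giving 24.

24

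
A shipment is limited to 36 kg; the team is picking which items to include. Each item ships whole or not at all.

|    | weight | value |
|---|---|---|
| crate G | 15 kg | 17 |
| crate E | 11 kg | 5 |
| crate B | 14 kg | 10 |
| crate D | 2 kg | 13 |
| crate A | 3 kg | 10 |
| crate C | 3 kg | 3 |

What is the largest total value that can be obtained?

50

Allowing fractional choices, the relaxed optimum would be about 52.3, but items are indivisible.
crate G + crate B + crate D + crate A: weight 15 + 14 + 2 + 3 = 34 ≤ 36, value 17 + 10 + 13 + 10 = 50.
crate G + crate E + crate D + crate A + crate C: weight 15 + 11 + 2 + 3 + 3 = 34 ≤ 36, value 17 + 5 + 13 + 10 + 3 = 48.
crate G + crate E + crate D + crate A: weight 15 + 11 + 2 + 3 = 31 ≤ 36, value 17 + 5 + 13 + 10 = 45.
Best is crate G, crate B, crate D, and crate A with total value 50.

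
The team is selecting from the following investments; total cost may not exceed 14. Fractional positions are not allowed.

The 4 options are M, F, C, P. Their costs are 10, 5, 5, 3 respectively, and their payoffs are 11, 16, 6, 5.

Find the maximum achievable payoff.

27

Allowing fractional choices, the relaxed optimum would be about 28.1, but investments are indivisible.
F + C + P: cost 5 + 5 + 3 = 13 ≤ 14, payoff 16 + 6 + 5 = 27.
F + C: cost 5 + 5 = 10 ≤ 14, payoff 16 + 6 = 22.
F + P: cost 5 + 3 = 8 ≤ 14, payoff 16 + 5 = 21.
Best is F, C, and P with total payoff 27.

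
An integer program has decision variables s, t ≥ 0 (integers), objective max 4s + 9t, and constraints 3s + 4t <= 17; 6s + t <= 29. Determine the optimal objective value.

36

The continuous relaxation peaks at (0, 4.25) with value 38.25; rounding to a feasible lattice point costs some objective.
(s,t)=(0,4): 3·0+4·4=16≤17, 6·0+1·4=4≤29, objective 36.
(s,t)=(1,3): 3·1+4·3=15≤17, 6·1+1·3=9≤29, objective 31.
(s,t)=(0,3): 3·0+4·3=12≤17, 6·0+1·3=3≤29, objective 27.
The best lattice point is (0,4), giving 36.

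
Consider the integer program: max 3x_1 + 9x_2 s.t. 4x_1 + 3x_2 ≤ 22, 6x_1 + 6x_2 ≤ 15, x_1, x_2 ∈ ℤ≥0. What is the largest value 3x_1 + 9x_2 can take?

Relaxing integrality, the LP optimum is 22.50 at (x_1,x_2) = (0, 2.5), which is not an integer point.
(x_1,x_2)=(0,2): 4·0+3·2=6≤22, 6·0+6·2=12≤15, objective 18.
(x_1,x_2)=(1,1): 4·1+3·1=7≤22, 6·1+6·1=12≤15, objective 12.
The best lattice point is (0,2), giving 18.

18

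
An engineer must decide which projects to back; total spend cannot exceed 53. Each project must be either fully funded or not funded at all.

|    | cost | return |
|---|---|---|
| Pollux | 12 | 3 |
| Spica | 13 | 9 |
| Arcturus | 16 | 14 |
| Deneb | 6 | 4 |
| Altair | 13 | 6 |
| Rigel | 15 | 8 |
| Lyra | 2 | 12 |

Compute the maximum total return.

47

Spica + Arcturus + Deneb + Altair + Lyra: cost 13 + 16 + 6 + 13 + 2 = 50 ≤ 53, return 9 + 14 + 4 + 6 + 12 = 45.
Spica + Arcturus + Deneb + Rigel + Lyra: cost 13 + 16 + 6 + 15 + 2 = 52 ≤ 53, return 9 + 14 + 4 + 8 + 12 = 47.
Arcturus + Deneb + Altair + Rigel + Lyra: cost 16 + 6 + 13 + 15 + 2 = 52 ≤ 53, return 14 + 4 + 6 + 8 + 12 = 44.
Best is Spica, Arcturus, Deneb, Rigel, and Lyra with total return 47.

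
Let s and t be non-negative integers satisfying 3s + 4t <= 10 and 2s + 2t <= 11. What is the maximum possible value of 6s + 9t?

21

(s,t)=(2,1): 3·2+4·1=10≤10, 2·2+2·1=6≤11, objective 21.
(s,t)=(3,0): 3·3+4·0=9≤10, 2·3+2·0=6≤11, objective 18.
Maximum is 21 at (s,t)=(2,1).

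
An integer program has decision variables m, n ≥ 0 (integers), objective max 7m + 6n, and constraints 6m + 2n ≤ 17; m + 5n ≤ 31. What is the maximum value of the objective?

37

(m,n)=(1,5): 6·1+2·5=16≤17, 1·1+5·5=26≤31, objective 37.
(m,n)=(0,6): 6·0+2·6=12≤17, 1·0+5·6=30≤31, objective 36.
(m,n)=(1,4): 6·1+2·4=14≤17, 1·1+5·4=21≤31, objective 31.
(m,n)=(0,5): 6·0+2·5=10≤17, 1·0+5·5=25≤31, objective 30.
The best lattice point is (1,5), giving 37.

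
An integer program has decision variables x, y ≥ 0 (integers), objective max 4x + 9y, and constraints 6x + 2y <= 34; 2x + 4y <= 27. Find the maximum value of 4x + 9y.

58

The continuous relaxation peaks at (0, 6.75) with value 60.75; rounding to a feasible lattice point costs some objective.
(x,y)=(1,6): 6·1+2·6=18≤34, 2·1+4·6=26≤27, objective 58.
(x,y)=(0,6): 6·0+2·6=12≤34, 2·0+4·6=24≤27, objective 54.
(x,y)=(2,5): 6·2+2·5=22≤34, 2·2+4·5=24≤27, objective 53.
The best lattice point is (1,6), giving 58.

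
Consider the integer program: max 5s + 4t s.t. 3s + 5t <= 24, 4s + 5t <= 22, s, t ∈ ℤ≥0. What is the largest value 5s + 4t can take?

Relaxing integrality, the LP optimum is 27.50 at (s,t) = (5.5, 0), which is not an integer point.
(s,t)=(5,0): 3·5+5·0=15≤24, 4·5+5·0=20≤22, objective 25.
(s,t)=(4,1): 3·4+5·1=17≤24, 4·4+5·1=21≤22, objective 24.
(s,t)=(4,0): 3·4+5·0=12≤24, 4·4+5·0=16≤22, objective 20.
No feasible integer point exceeds 25.

25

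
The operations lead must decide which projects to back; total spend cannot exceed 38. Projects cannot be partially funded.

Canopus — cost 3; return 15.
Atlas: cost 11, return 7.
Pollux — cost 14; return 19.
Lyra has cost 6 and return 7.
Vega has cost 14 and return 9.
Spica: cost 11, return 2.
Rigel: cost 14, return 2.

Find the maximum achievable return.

This is an integer program with binary decision variables.
Take Canopus, Pollux, Lyra, and Vega: cost 3 + 14 + 6 + 14 = 37 ≤ 38, return 15 + 19 + 7 + 9 = 50.
No other feasible combination does better.

50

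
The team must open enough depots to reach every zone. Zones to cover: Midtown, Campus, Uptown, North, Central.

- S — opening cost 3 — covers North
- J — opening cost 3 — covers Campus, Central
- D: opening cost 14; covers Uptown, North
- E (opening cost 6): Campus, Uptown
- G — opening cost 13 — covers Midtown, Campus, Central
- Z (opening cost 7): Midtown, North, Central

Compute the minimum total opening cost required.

13

The greedy cost-per-new-zone heuristic would pick J, S, E, and Z for 19, but a cheaper cover exists.
Choose E and Z: together they cover Midtown, Campus, Uptown, North, Central — every zone.
Total opening cost: 6 + 7 = 13.
No cover costs less than 13.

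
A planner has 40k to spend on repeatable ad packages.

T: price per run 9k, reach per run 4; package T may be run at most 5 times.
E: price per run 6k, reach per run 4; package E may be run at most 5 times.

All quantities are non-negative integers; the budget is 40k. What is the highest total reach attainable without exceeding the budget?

24

Take 1×T and 5×E: price 39 ≤ 40, reach 1·4 + 5·4 = 24.
E has the best ratio (4/6) and is taken to its limit of 5; remaining capacity is filled optimally with the others.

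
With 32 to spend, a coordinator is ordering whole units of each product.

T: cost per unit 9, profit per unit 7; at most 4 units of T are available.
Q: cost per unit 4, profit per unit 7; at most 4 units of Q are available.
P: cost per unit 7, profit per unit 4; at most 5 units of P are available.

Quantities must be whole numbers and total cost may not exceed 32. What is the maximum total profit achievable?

This is a bounded integer knapsack.
4×Q and 2×P: cost 30 ≤ 32, profit 4·7 + 2·4 = 36.
1×T, 4×Q, and 1×P: cost 32 ≤ 32, profit 1·7 + 4·7 + 1·4 = 39.
Best is 39.

39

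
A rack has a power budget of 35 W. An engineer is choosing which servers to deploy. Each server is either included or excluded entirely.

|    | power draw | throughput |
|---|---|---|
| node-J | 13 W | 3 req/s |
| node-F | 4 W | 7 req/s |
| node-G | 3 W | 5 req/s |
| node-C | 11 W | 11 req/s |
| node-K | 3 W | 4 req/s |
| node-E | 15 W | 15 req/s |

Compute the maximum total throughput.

38

Treat it as a binary knapsack problem.
node-G + node-C + node-K + node-E: power draw 3 + 11 + 3 + 15 = 32 ≤ 35, throughput 5 + 11 + 4 + 15 = 35.
node-F + node-G + node-C + node-E: power draw 4 + 3 + 11 + 15 = 33 ≤ 35, throughput 7 + 5 + 11 + 15 = 38.
node-F + node-C + node-K + node-E: power draw 4 + 11 + 3 + 15 = 33 ≤ 35, throughput 7 + 11 + 4 + 15 = 37.
Best is node-F, node-G, node-C, and node-E with total throughput 38.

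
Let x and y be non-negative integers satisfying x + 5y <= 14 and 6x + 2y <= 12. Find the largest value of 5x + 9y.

(x,y)=(1,2): 1·1+5·2=11≤14, 6·1+2·2=10≤12, objective 23.
(x,y)=(0,2): 1·0+5·2=10≤14, 6·0+2·2=4≤12, objective 18.
No feasible integer point exceeds 23.

23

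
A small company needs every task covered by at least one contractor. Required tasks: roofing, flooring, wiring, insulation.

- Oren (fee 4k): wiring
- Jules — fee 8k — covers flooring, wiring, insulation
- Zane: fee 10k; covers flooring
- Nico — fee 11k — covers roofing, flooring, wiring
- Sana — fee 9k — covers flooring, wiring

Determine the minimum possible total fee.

19

Choose Jules and Nico: together they cover roofing, flooring, wiring, insulation — every task.
Total fee: 8 + 11 = 19.
No cover costs less than 19.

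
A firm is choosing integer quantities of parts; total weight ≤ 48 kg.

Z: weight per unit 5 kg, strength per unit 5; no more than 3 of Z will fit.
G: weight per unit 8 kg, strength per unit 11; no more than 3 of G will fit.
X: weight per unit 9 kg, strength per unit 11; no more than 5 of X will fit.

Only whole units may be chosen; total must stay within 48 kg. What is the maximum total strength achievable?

60

This is a bounded integer knapsack.
1×Z, 2×G, and 3×X: weight 48 ≤ 48, strength 1·5 + 2·11 + 3·11 = 60.
1×Z, 3×G, and 2×X: weight 47 ≤ 48, strength 1·5 + 3·11 + 2·11 = 60.
Best is 60.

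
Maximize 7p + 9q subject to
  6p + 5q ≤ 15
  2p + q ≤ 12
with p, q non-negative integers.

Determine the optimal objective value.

27

(p,q)=(0,3): 6·0+5·3=15≤15, 2·0+1·3=3≤12, objective 27.
(p,q)=(0,2): 6·0+5·2=10≤15, 2·0+1·2=2≤12, objective 18.
No feasible integer point exceeds 27.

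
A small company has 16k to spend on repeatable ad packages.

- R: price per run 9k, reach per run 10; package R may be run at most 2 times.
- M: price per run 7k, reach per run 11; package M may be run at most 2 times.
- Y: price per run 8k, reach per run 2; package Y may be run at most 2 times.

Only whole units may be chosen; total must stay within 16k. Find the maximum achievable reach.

This is a bounded integer knapsack.
M has the best ratio (11/7); taking only M gives at most 2×11 = 22 (stopped by the price limit).
Optimal: 2×M: price 14 ≤ 16, reach 2·11 = 22.

22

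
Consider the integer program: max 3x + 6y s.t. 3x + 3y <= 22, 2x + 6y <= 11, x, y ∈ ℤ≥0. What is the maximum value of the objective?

15

Relaxing integrality, the LP optimum is 16.50 at (x,y) = (5.5, 0), which is not an integer point.
(x,y)=(5,0): 3·5+3·0=15≤22, 2·5+6·0=10≤11, objective 15.
(x,y)=(4,0): 3·4+3·0=12≤22, 2·4+6·0=8≤11, objective 12.
No feasible integer point exceeds 15.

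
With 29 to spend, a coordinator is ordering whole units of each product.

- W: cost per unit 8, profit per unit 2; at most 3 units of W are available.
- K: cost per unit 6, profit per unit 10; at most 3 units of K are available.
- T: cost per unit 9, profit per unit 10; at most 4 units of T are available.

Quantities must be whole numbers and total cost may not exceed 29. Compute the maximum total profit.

K has the best ratio (10/6); taking only K gives at most 3×10 = 30 (stopped by the supply cap of 3).
Mixing does better — 3×K and 1×T: cost 27 ≤ 29, profit 3·10 + 1·10 = 40.

40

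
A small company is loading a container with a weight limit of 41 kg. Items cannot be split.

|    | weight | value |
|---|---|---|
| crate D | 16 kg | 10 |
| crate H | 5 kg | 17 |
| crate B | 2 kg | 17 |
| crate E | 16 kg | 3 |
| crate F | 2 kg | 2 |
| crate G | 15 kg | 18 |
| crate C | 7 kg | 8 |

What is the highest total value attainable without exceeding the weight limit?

64

crate D + crate H + crate B + crate F + crate G: weight 16 + 5 + 2 + 2 + 15 = 40 ≤ 41, value 10 + 17 + 17 + 2 + 18 = 64.
crate D + crate H + crate B + crate G: weight 16 + 5 + 2 + 15 = 38 ≤ 41, value 10 + 17 + 17 + 18 = 62.
crate H + crate B + crate F + crate G + crate C: weight 5 + 2 + 2 + 15 + 7 = 31 ≤ 41, value 17 + 17 + 2 + 18 + 8 = 62.
Best is crate D, crate H, crate B, crate F, and crate G with total value 64.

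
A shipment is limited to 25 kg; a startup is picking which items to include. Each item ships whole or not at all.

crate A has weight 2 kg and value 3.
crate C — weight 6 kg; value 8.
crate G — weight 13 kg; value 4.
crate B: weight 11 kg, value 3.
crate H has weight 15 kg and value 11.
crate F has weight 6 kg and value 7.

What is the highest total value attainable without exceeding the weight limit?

This is a 0-1 knapsack instance.
Allowing fractional choices, the relaxed optimum would be about 26.1, but items are indivisible.
crate A + crate H + crate F: weight 2 + 15 + 6 = 23 ≤ 25, value 3 + 11 + 7 = 21.
crate A + crate C + crate H: weight 2 + 6 + 15 = 23 ≤ 25, value 3 + 8 + 11 = 22.
Best is crate A, crate C, and crate H with total value 22.

22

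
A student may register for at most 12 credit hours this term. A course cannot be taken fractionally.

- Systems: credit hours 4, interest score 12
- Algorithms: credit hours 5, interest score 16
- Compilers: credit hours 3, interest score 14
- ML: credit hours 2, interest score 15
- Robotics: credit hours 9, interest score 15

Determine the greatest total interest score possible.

This is an integer program with binary decision variables.
Systems + Algorithms + ML: credit hours 4 + 5 + 2 = 11 ≤ 12, interest score 12 + 16 + 15 = 43.
Algorithms + Compilers + ML: credit hours 5 + 3 + 2 = 10 ≤ 12, interest score 16 + 14 + 15 = 45.
Best is Algorithms, Compilers, and ML with total interest score 45.

45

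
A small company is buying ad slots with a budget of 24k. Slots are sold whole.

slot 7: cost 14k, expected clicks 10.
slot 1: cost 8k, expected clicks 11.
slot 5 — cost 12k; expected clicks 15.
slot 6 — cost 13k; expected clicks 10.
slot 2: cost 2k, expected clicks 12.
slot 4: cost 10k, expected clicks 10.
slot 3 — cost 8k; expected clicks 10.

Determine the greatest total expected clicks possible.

38

Allowing fractional choices, the relaxed optimum would be about 40.5, but ad slots are indivisible.
slot 1 + slot 5 + slot 2: cost 8 + 12 + 2 = 22 ≤ 24, expected clicks 11 + 15 + 12 = 38.
slot 5 + slot 2 + slot 4: cost 12 + 2 + 10 = 24 ≤ 24, expected clicks 15 + 12 + 10 = 37.
slot 5 + slot 2 + slot 3: cost 12 + 2 + 8 = 22 ≤ 24, expected clicks 15 + 12 + 10 = 37.
Best is slot 1, slot 5, and slot 2 with total expected clicks 38.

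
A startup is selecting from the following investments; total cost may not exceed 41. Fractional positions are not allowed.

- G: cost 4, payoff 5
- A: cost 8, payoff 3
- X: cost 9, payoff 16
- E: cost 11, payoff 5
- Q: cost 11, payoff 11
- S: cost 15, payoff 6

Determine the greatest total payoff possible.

38

Allowing fractional choices, the relaxed optimum would be about 39.4, but investments are indivisible.
G + A + X + Q: cost 4 + 8 + 9 + 11 = 32 ≤ 41, payoff 5 + 3 + 16 + 11 = 35.
G + X + Q + S: cost 4 + 9 + 11 + 15 = 39 ≤ 41, payoff 5 + 16 + 11 + 6 = 38.
G + X + E + Q: cost 4 + 9 + 11 + 11 = 35 ≤ 41, payoff 5 + 16 + 5 + 11 = 37.
Best is G, X, Q, and S with total payoff 38.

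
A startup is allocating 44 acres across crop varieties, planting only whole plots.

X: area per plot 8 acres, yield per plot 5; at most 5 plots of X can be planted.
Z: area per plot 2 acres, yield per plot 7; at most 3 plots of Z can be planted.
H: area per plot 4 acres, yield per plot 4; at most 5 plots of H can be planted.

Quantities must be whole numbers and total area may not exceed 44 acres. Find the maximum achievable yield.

3×X, 3×Z, and 3×H: area 42 ≤ 44, yield 3·5 + 3·7 + 3·4 = 48.
2×X, 3×Z, and 5×H: area 42 ≤ 44, yield 2·5 + 3·7 + 5·4 = 51.
Best is 51.

51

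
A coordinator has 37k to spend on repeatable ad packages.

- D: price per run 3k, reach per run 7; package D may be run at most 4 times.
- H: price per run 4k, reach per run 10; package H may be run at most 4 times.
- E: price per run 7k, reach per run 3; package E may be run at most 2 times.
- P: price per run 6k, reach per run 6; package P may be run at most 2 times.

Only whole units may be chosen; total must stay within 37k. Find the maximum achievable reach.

Take 4×D, 4×H, and 1×P: price 34 ≤ 37, reach 4·7 + 4·10 + 1·6 = 74.
H has the best ratio (10/4) and is taken to its limit of 4; remaining capacity is filled optimally with the others.

74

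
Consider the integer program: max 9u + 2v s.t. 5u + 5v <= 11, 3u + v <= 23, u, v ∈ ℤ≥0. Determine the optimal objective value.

18

Relaxing integrality, the LP optimum is 19.80 at (u,v) = (2.2, 0), which is not an integer point.
(u,v)=(2,0): 5·2+5·0=10≤11, 3·2+1·0=6≤23, objective 18.
(u,v)=(1,1): 5·1+5·1=10≤11, 3·1+1·1=4≤23, objective 11.
(u,v)=(1,0): 5·1+5·0=5≤11, 3·1+1·0=3≤23, objective 9.
Maximum is 18 at (u,v)=(2,0).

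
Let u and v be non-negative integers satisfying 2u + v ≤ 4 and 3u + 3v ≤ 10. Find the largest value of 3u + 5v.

15

The continuous relaxation peaks at (0, 3.33) with value 16.67; rounding to a feasible lattice point costs some objective.
(u,v)=(0,3): 2·0+1·3=3≤4, 3·0+3·3=9≤10, objective 15.
(u,v)=(1,2): 2·1+1·2=4≤4, 3·1+3·2=9≤10, objective 13.
Maximum is 15 at (u,v)=(0,3).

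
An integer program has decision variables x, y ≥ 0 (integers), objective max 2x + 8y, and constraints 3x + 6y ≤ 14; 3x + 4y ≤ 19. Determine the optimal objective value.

Relaxing integrality, the LP optimum is 18.67 at (x,y) = (0, 2.33), which is not an integer point.
(x,y)=(0,2): 3·0+6·2=12≤14, 3·0+4·2=8≤19, objective 16.
(x,y)=(1,1): 3·1+6·1=9≤14, 3·1+4·1=7≤19, objective 10.
(x,y)=(0,1): 3·0+6·1=6≤14, 3·0+4·1=4≤19, objective 8.
No feasible integer point exceeds 16.

16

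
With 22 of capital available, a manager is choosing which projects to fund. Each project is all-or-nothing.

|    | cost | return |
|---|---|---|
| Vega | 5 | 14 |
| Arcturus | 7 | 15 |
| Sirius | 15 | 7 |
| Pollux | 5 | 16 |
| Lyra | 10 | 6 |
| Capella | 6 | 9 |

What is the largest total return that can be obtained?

This is a 0-1 knapsack instance.
Allowing fractional choices, the relaxed optimum would be about 52.5, but projects are indivisible.
Vega + Arcturus + Pollux: cost 5 + 7 + 5 = 17 ≤ 22, return 14 + 15 + 16 = 45.
Arcturus + Pollux + Capella: cost 7 + 5 + 6 = 18 ≤ 22, return 15 + 16 + 9 = 40.
Best is Vega, Arcturus, and Pollux with total return 45.

45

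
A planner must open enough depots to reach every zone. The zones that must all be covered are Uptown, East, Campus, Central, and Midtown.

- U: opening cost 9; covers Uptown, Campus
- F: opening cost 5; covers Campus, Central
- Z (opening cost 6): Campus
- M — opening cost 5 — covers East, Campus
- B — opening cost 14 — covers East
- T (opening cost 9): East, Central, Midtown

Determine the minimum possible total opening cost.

18

The greedy cost-per-new-zone heuristic would pick F, T, and U for 23, but a cheaper cover exists.
Choose U and T: together they cover Uptown, East, Campus, Central, Midtown — every zone.
Total opening cost: 9 + 9 = 18.
No cover costs less than 18.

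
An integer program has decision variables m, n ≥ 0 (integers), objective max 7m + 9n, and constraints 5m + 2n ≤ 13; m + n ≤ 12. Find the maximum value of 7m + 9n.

(m,n)=(0,6): 5·0+2·6=12≤13, 1·0+1·6=6≤12, objective 54.
(m,n)=(0,5): 5·0+2·5=10≤13, 1·0+1·5=5≤12, objective 45.
No feasible integer point exceeds 54.

54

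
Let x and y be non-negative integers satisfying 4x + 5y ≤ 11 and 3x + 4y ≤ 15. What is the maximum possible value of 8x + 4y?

(x,y)=(2,0): 4·2+5·0=8≤11, 3·2+4·0=6≤15, objective 16.
(x,y)=(1,1): 4·1+5·1=9≤11, 3·1+4·1=7≤15, objective 12.
(x,y)=(1,0): 4·1+5·0=4≤11, 3·1+4·0=3≤15, objective 8.
Maximum is 16 at (x,y)=(2,0).

16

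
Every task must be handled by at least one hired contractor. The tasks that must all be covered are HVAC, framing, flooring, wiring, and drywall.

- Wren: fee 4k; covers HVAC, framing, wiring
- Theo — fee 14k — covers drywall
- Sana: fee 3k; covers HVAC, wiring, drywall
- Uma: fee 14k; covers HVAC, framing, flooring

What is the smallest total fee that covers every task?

17

The greedy cost-per-new-task heuristic would pick Sana, Wren, and Uma for 21, but a cheaper cover exists.
Choose Sana and Uma: together they cover HVAC, framing, flooring, wiring, drywall — every task.
Total fee: 3 + 14 = 17.
No cover costs less than 17.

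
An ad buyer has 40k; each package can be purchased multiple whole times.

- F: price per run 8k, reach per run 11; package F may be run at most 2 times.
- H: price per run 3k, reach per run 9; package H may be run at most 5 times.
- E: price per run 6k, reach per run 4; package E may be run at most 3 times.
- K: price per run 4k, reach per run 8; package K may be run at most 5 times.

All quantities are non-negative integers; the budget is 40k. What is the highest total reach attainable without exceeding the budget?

H has the best ratio (9/3); taking only H gives at most 5×9 = 45 (stopped by the supply cap of 5).
Mixing does better — 1×F, 5×H, and 4×K: price 39 ≤ 40, reach 1·11 + 5·9 + 4·8 = 88.

88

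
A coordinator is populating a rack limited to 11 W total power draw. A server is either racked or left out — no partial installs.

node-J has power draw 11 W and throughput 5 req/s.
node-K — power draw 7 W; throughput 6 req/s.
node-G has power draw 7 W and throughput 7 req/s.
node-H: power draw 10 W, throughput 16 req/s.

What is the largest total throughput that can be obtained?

Take node-H: power draw 10 ≤ 11, throughput 16.
No other feasible combination does better.

16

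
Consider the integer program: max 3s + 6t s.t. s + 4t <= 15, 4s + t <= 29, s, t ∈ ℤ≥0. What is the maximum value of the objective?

30

(s,t)=(6,2): 1·6+4·2=14≤15, 4·6+1·2=26≤29, objective 30.
(s,t)=(7,1): 1·7+4·1=11≤15, 4·7+1·1=29≤29, objective 27.
Maximum is 30 at (s,t)=(6,2).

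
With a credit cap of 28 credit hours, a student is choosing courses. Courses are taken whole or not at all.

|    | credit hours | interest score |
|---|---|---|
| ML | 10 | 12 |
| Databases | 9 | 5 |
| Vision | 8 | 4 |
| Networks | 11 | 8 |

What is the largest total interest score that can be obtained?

Treat it as a binary knapsack problem.
Allowing fractional choices, the relaxed optimum would be about 23.9, but courses are indivisible.
ML + Networks: credit hours 10 + 11 = 21 ≤ 28, interest score 12 + 8 = 20.
ML + Databases + Vision: credit hours 10 + 9 + 8 = 27 ≤ 28, interest score 12 + 5 + 4 = 21.
ML + Databases: credit hours 10 + 9 = 19 ≤ 28, interest score 12 + 5 = 17.
Best is ML, Databases, and Vision with total interest score 21.

21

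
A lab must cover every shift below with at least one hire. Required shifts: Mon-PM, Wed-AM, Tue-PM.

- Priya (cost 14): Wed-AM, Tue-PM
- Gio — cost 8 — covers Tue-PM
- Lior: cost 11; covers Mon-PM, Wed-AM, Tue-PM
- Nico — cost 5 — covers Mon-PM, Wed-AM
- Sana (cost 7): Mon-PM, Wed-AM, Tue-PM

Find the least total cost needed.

7

Sana alone covers Mon-PM, Wed-AM, Tue-PM — every shift.
Total cost: 7.
No cover costs less than 7.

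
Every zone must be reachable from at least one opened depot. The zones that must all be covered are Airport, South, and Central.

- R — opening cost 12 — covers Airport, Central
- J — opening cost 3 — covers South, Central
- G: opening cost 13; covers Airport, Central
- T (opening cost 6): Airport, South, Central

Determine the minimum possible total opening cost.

This is a weighted set-cover instance.
The greedy cost-per-new-zone heuristic would pick J and T for 9, but a cheaper cover exists.
T alone covers Airport, South, Central — every zone.
Total opening cost: 6.
No cover costs less than 6.

6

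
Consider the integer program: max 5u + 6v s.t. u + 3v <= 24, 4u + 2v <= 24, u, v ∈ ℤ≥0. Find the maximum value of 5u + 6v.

52

The continuous relaxation peaks at (2.4, 7.2) with value 55.20; rounding to a feasible lattice point costs some objective.
(u,v)=(2,7): 1·2+3·7=23≤24, 4·2+2·7=22≤24, objective 52.
(u,v)=(3,6): 1·3+3·6=21≤24, 4·3+2·6=24≤24, objective 51.
(u,v)=(1,7): 1·1+3·7=22≤24, 4·1+2·7=18≤24, objective 47.
(u,v)=(2,6): 1·2+3·6=20≤24, 4·2+2·6=20≤24, objective 46.
The best lattice point is (2,7), giving 52.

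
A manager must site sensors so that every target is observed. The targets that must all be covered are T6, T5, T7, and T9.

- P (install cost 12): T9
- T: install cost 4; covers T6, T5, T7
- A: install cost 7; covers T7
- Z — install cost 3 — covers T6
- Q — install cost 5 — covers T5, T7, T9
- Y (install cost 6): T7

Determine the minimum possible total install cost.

8

This is an integer covering problem.
The greedy cost-per-new-target heuristic would pick T and Q for 9, but a cheaper cover exists.
Choose Z and Q: together they cover T6, T5, T7, T9 — every target.
Total install cost: 3 + 5 = 8.
No cover costs less than 8.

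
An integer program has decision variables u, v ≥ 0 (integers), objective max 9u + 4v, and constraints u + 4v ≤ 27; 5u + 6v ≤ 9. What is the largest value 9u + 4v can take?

9

(u,v)=(1,0): 1·1+4·0=1≤27, 5·1+6·0=5≤9, objective 9.
(u,v)=(0,1): 1·0+4·1=4≤27, 5·0+6·1=6≤9, objective 4.
(u,v)=(0,0): 1·0+4·0=0≤27, 5·0+6·0=0≤9, objective 0.
The best lattice point is (1,0), giving 9.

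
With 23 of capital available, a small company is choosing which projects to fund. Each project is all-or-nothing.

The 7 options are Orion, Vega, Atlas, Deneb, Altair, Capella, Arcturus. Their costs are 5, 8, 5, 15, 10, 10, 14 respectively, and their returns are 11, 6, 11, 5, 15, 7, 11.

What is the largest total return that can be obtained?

Treat it as a binary knapsack problem.
Allowing fractional choices, the relaxed optimum would be about 39.4, but projects are indivisible.
Orion + Atlas + Altair: cost 5 + 5 + 10 = 20 ≤ 23, return 11 + 11 + 15 = 37.
Orion + Vega + Altair: cost 5 + 8 + 10 = 23 ≤ 23, return 11 + 6 + 15 = 32.
Vega + Atlas + Altair: cost 8 + 5 + 10 = 23 ≤ 23, return 6 + 11 + 15 = 32.
Best is Orion, Atlas, and Altair with total return 37.

37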